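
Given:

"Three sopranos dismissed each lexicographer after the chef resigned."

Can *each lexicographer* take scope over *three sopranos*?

Yes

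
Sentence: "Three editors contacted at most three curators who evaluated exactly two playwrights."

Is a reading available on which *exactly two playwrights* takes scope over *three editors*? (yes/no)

Structurally, *exactly two playwrights* is inside the relative clause *who evaluated exactly two playwrights* modifying *at most three curators*.
Quantifiers inside a relative clause are trapped there; the RC boundary blocks QR.
There is no licit LF on which *exactly two playwrights* c-commands *three editors*.

No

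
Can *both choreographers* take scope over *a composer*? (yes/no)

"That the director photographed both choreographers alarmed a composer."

No

*both choreographers* is embedded in the sentential subject *that the director photographed both choreographers*.
Sentential subjects are islands: a quantifier inside the subject clause cannot raise over the matrix predicate.
*both choreographers* > *a composer* would require crossing that boundary, which is illicit.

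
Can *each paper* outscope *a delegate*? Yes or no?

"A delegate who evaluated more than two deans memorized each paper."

Yes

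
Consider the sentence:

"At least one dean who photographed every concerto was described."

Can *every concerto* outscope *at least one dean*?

The DP *every concerto* is contained in the relative clause *who photographed every concerto*.
Relative clauses block scope extraction: QR cannot target a position outside the modified NP.
Hence only narrow scope for *every concerto* (under *at least one dean*) survives.

No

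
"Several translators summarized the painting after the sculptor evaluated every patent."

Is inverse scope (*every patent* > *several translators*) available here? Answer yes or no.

No

*every patent* is embedded in the adjunct clause *after the sculptor evaluated every patent*.
Adverbial clauses are not L-marked, so they are barriers for QR — the quantifier cannot escape the adjunct.
*every patent* is confined to the island and cannot take scope over *several translators*.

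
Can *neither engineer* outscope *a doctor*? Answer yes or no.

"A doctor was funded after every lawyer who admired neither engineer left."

*neither engineer* is embedded in the relative clause *who admired neither engineer*, which is itself inside the adjunct *after every lawyer who admired neither engineer left*.
Both the relative clause and the enclosing adjunct are scope islands; QR cannot cross either.
The inverse ordering *neither engineer* > *a doctor* is therefore underivable.
(Only the surface reading survives: one fixed doctor with respect to all the relevant engineers.)

No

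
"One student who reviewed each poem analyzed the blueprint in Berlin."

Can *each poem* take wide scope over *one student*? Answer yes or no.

The target quantifier *each poem* is part of the relative clause *who reviewed each poem*.
The relative clause forms an island for QR, so the quantifier is confined to the head noun's restrictor.
So the wide-scope reading for *each poem* is blocked.
(Only the surface reading survives: one fixed student with respect to all the relevant poems.)

No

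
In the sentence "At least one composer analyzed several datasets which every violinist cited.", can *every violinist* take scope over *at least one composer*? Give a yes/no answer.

*every violinist* sits inside the relative clause *which every violinist cited* modifying *several datasets*.
The relative clause forms an island for QR, so the quantifier is confined to the head noun's restrictor.
The inverse ordering *every violinist* > *at least one composer* is therefore underivable.

No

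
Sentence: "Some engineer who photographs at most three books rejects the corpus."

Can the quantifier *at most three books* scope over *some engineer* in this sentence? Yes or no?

*at most three books* sits inside the relative clause *who photographs at most three books*.
A relative clause is a scope island — quantifier raising cannot cross its boundary.
*at most three books* > *some engineer* would require crossing that boundary, which is illicit.

No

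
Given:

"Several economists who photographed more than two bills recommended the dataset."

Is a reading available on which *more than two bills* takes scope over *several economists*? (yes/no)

No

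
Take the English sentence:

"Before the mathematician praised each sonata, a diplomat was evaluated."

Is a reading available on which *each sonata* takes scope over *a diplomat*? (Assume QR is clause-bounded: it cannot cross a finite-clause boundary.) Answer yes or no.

No

Structurally, *each sonata* is inside the adjunct clause *before the mathematician praised each sonata*.
Since the clause is an adjunct (not a complement), the Adjunct Condition blocks QR across its edge.
So *each sonata* cannot raise to a position above *a diplomat*.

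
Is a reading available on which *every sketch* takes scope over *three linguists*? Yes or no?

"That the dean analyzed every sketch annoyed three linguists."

No

*every sketch* is embedded in the sentential subject *that the dean analyzed every sketch*.
The Sentential Subject Constraint rules out raising the quantifier out of the that-clause subject.
*every sketch* > *three linguists* would require crossing that boundary, which is illicit.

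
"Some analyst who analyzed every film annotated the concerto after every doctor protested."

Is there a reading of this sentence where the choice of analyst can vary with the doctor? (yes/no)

That reading corresponds to *every doctor* > *some analyst*.
The DP *every doctor* is contained in the adjunct clause *after every doctor protested*.
Since the clause is an adjunct (not a complement), the Adjunct Condition blocks QR across its edge.
*every doctor* is confined to the island and cannot take scope over *some analyst*.

No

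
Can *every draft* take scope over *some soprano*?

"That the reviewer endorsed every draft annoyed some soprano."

No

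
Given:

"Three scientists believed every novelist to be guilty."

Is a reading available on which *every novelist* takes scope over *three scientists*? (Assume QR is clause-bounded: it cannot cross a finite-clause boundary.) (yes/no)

The ECM infinitive is scope-transparent — *every novelist* is free to raise above *three scientists*.
No island intervenes, so both surface and inverse scope are derivable.

Yes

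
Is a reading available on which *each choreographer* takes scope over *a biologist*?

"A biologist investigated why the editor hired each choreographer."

No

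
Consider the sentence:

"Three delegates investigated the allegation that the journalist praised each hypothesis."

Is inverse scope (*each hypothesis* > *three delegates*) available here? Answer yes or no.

*each hypothesis* sits inside the complex NP *the allegation that the journalist praised each hypothesis*.
The Complex NP Constraint bars QR out of the complement clause of a noun.
So the wide-scope reading for *each hypothesis* is blocked.

No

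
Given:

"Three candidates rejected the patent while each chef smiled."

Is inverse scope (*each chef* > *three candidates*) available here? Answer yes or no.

The target quantifier *each chef* is part of the adjunct clause *while each chef smiled*.
Scope out of an adjunct clause is unavailable: QR respects the adjunct-island constraint.
*each chef* > *three candidates* would require crossing that boundary, which is illicit.

No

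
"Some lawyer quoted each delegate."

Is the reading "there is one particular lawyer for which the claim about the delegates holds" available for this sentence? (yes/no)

Yes

This is the *some lawyer* > *each delegate* reading.
That is the surface-scope ordering, which is always one of the available readings — island constraints only ever restrict inverse scope.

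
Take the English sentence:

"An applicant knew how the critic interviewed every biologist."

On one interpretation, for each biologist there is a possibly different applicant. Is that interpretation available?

No

This is the *every biologist* > *an applicant* reading.
The target quantifier *every biologist* is part of the embedded question *how the critic interviewed every biologist*.
QR across an interrogative CP boundary is ruled out as a wh-island violation.
So the wide-scope reading for *every biologist* is blocked.
(Only the surface reading survives: one fixed applicant with respect to all the relevant biologists.)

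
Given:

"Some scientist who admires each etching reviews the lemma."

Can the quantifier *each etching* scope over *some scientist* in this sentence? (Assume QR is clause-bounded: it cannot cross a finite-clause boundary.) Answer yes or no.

No

The target quantifier *each etching* is part of the relative clause *who admires each etching*.
Relative clauses block scope extraction: QR cannot target a position outside the modified NP.
The inverse ordering *each etching* > *some scientist* is therefore underivable.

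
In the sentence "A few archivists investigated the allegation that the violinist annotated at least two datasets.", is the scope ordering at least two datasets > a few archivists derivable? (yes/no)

No

The target quantifier *at least two datasets* is part of the complex NP *the allegation that the violinist annotated at least two datasets*.
Noun-complement clauses are scope islands (the Complex NP Constraint): a quantifier inside one cannot scope into the matrix.
*at least two datasets* > *a few archivists* would require crossing that boundary, which is illicit.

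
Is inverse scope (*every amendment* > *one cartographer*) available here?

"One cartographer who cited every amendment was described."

No

*every amendment* sits inside the relative clause *who cited every amendment*.
The relative clause forms an island for QR, so the quantifier is confined to the head noun's restrictor.
So *every amendment* cannot raise to a position above *one cartographer*.
(Only the surface reading survives: one fixed cartographer with respect to all the relevant amendments.)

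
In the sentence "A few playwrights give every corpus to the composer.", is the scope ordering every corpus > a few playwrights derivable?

*every corpus* and *a few playwrights* are in the same minimal clause.
Ordinary QR to a clause-peripheral position gives the wide-scope LF for the lower DP.
The sentence is scopally ambiguous between *a few playwrights* > *every corpus* and *every corpus* > *a few playwrights*.

Yes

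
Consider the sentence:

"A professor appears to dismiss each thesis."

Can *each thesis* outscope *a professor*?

Raising constructions are monoclausal for scope purposes; *each thesis* is not separated from *a professor* by any island.
QR within a single clause is free, so the lower quantifier may take scope over the higher one.
Both orderings are possible: *a professor* > *each thesis* and *each thesis* > *a professor*.

Yes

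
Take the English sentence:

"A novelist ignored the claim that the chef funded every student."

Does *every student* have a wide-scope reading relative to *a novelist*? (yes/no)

No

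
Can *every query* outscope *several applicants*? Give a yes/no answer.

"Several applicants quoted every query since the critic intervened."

Yes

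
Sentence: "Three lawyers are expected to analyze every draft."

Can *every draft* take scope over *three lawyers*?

*every draft* is the object of the infinitival complement of a raising predicate; raising infinitives are transparent for QR, so the two DPs are in effect clausemates.
QR within a single clause is free, so the lower quantifier may take scope over the higher one.

Yes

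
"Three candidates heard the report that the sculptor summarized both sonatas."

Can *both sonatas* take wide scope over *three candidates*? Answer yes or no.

No

The target quantifier *both sonatas* is part of the complex NP *the report that the sculptor summarized both sonatas*.
Since the clause is the complement of a nominal head, the CNPC blocks scope extraction.
The inverse ordering *both sonatas* > *three candidates* is therefore underivable.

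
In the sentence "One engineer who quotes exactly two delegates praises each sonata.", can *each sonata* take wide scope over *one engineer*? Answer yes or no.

Yes

*each sonata* is a matrix argument; only *one engineer* is modified by the relative clause *who quotes exactly two delegates*, so the RC island is irrelevant to the target quantifier.
Ordinary QR to a clause-peripheral position gives the wide-scope LF for the lower DP.
So *each sonata* > *one engineer* is among the available readings.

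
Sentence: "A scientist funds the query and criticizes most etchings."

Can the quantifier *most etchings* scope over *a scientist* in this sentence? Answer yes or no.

Structurally, *most etchings* is inside one conjunct of the coordinate structure (*criticizes most etchings*).
The Coordinate Structure Constraint blocks movement (including QR) out of a single conjunct.
There is no licit LF on which *most etchings* c-commands *a scientist*.

No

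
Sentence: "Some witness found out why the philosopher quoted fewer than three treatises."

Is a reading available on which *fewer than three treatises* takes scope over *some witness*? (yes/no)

No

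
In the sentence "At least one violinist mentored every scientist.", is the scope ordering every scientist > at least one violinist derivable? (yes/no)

Both DPs are arguments of the same predicate; there is no clause or island boundary between them.
Clause-internal QR can adjoin the lower DP above the subject, yielding the inverse reading.

Yes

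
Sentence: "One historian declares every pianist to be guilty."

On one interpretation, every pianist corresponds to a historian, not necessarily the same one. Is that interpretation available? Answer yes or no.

The described interpretation is the *every pianist* > *one historian* scoping.
This is an ECM construction: *every pianist* is the infinitival subject, Case-marked by the matrix verb, and the infinitive is transparent for QR.
No island intervenes, so both surface and inverse scope are derivable.

Yes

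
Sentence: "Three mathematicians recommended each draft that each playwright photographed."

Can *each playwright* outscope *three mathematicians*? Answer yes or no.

The DP *each playwright* is contained in the relative clause *that each playwright photographed* modifying *each draft*.
The relative clause forms an island for QR, so the quantifier is confined to the head noun's restrictor.
The inverse ordering *each playwright* > *three mathematicians* is therefore underivable.

No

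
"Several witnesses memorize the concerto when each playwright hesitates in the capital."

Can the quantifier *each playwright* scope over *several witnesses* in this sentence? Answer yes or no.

No

*each playwright* occurs within the adjunct clause *when each playwright hesitates in the capital*.
Adjuncts are opaque for quantifier raising; a quantifier in an adjunct stays inside it.
There is no licit LF on which *each playwright* c-commands *several witnesses*.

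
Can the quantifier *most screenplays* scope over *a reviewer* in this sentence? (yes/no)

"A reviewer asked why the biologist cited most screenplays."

No

*most screenplays* is embedded in the embedded question *why the biologist cited most screenplays*.
QR across an interrogative CP boundary is ruled out as a wh-island violation.
Hence only narrow scope for *most screenplays* (under *a reviewer*) survives.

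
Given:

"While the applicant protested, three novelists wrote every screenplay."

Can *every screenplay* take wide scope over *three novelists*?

Yes

*every screenplay* is a matrix argument; the adjunct is an island but the target quantifier is outside it.
With no island boundary between them, the object can take inverse scope over the subject via ordinary QR within the clause.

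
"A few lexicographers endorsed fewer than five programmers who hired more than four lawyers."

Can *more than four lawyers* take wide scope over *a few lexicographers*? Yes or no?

No

*more than four lawyers* sits inside the relative clause *who hired more than four lawyers* modifying *fewer than five programmers*.
The relative clause forms an island for QR, so the quantifier is confined to the head noun's restrictor.
So the wide-scope reading for *more than four lawyers* is blocked.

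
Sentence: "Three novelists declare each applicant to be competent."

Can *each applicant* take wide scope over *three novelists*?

*each applicant* is the subject of an ECM infinitive — the infinitival complement of an ECM verb is not a scope island, so *each applicant* can raise into the matrix clause.
Ordinary QR to a clause-peripheral position gives the wide-scope LF for the lower DP.

Yes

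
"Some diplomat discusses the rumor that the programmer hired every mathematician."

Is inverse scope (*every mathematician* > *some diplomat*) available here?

*every mathematician* is embedded in the complex NP *the rumor that the programmer hired every mathematician*.
The complex NP is opaque for QR — the quantifier is frozen inside the noun's complement.
*every mathematician* is confined to the island and cannot take scope over *some diplomat*.

No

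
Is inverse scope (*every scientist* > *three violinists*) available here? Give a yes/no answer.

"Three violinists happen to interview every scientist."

Yes

Infinitival complements of raising predicates do not block QR; *every scientist* and *three violinists* are effectively clausemates.
Since no island is crossed, the inverse ordering is licensed alongside surface scope.
Both orderings are possible: *three violinists* > *every scientist* and *every scientist* > *three violinists*.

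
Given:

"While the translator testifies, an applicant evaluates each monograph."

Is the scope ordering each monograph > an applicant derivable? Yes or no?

Yes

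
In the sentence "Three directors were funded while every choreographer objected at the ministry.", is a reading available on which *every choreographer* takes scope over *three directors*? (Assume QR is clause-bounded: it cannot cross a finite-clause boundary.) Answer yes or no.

*every choreographer* is embedded in the adjunct clause *while every choreographer objected at the ministry*.
Adjuncts are opaque for quantifier raising; a quantifier in an adjunct stays inside it.
There is no licit LF on which *every choreographer* c-commands *three directors*.

No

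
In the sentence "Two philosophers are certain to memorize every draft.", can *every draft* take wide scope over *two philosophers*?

Raising constructions are monoclausal for scope purposes; *every draft* is not separated from *two philosophers* by any island.
Nothing blocks QR of the lower DP to a position above the higher one, so inverse scope is available.

Yes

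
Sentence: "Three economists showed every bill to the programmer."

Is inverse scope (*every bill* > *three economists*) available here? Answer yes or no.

*three economists* and *every bill* are co-arguments of the matrix verb, with nothing but a clause-internal boundary between them.
Ordinary QR to a clause-peripheral position gives the wide-scope LF for the lower DP.
Both orderings are possible: *three economists* > *every bill* and *every bill* > *three economists*.

Yes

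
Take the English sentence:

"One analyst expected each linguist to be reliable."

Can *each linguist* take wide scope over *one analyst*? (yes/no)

*each linguist* is an ECM subject; ECM complements are not islands, and the embedded quantifier may take matrix scope.
No island intervenes, so both surface and inverse scope are derivable.

Yes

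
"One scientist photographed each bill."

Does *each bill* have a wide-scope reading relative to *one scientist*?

*each bill* is the matrix object and *one scientist* the matrix subject; the two are clausemates.
Clause-internal QR can adjoin the lower DP above the subject, yielding the inverse reading.

Yes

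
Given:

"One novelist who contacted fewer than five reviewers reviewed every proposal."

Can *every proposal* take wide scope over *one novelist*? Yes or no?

Yes

The relative clause *who contacted fewer than five reviewers* modifies *one novelist*, but *every proposal* is not inside that relative clause — it is an argument of the matrix verb.
With no island boundary between them, the object can take inverse scope over the subject via ordinary QR within the clause.
So *every proposal* > *one novelist* is among the available readings.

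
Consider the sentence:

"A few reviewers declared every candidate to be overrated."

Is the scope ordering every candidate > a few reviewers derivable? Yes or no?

Yes

ECM infinitives lack a CP barrier, so *every candidate* can QR over the matrix subject *a few reviewers*.
Since no island is crossed, the inverse ordering is licensed alongside surface scope.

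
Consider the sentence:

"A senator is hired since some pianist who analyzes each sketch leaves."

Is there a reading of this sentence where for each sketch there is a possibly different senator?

No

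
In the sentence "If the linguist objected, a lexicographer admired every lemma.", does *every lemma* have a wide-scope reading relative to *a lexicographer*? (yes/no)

The adjunct island is irrelevant here — *every lemma* and *a lexicographer* are both in the matrix clause.
QR within a single clause is free, so the lower quantifier may take scope over the higher one.

Yes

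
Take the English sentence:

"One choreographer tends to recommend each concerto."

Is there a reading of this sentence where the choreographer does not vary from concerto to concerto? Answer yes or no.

Yes

This is the *one choreographer* > *each concerto* reading.
Surface scope (*one choreographer* > *each concerto*) is always derivable; islands only block QR, not in-situ interpretation.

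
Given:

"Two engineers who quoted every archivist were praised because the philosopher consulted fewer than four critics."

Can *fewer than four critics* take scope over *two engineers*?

*fewer than four critics* occurs within the adjunct clause *because the philosopher consulted fewer than four critics*.
Since the clause is an adjunct (not a complement), the Adjunct Condition blocks QR across its edge.
So *fewer than four critics* cannot raise to a position above *two engineers*.

No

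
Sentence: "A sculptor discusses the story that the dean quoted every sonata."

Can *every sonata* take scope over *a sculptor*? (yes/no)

No

The DP *every sonata* is contained in the complex NP *the story that the dean quoted every sonata*.
The Complex NP Constraint bars QR out of the complement clause of a noun.
So the wide-scope reading for *every sonata* is blocked.
(Only the surface reading survives: one fixed sculptor with respect to all the relevant sonatas.)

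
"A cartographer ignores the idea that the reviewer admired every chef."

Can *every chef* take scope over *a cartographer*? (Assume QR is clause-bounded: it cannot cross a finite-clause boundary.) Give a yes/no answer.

The DP *every chef* is contained in the complex NP *the idea that the reviewer admired every chef*.
A that-clause complement to a noun is an island; QR cannot cross the NP boundary.
The inverse ordering *every chef* > *a cartographer* is therefore underivable.
(Only the surface reading survives: one fixed cartographer with respect to all the relevant chefs.)

No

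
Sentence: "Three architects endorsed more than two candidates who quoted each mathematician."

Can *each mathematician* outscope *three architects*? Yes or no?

The target quantifier *each mathematician* is part of the relative clause *who quoted each mathematician* modifying *more than two candidates*.
Relative clauses block scope extraction: QR cannot target a position outside the modified NP.
So *each mathematician* cannot raise high enough to outscope *three architects*; only the surface ordering *three architects* > *each mathematician* is available.

No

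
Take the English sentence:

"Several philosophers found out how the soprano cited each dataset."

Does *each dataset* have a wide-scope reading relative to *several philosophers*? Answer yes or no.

No

The target quantifier *each dataset* is part of the embedded question *how the soprano cited each dataset*.
The wh-island constraint blocks QR out of an embedded interrogative.
The inverse ordering *each dataset* > *several philosophers* is therefore underivable.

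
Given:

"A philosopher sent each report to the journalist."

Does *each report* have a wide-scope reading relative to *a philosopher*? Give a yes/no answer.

Yes

Both DPs are arguments of the same predicate; there is no clause or island boundary between them.
With no island boundary between them, the object can take inverse scope over the subject via ordinary QR within the clause.
Both orderings are possible: *a philosopher* > *each report* and *each report* > *a philosopher*.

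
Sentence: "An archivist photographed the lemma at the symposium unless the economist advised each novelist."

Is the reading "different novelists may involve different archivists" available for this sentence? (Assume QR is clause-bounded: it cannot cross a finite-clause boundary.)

The paraphrase describes the scope ordering *each novelist* > *an archivist*.
Structurally, *each novelist* is inside the adjunct clause *unless the economist advised each novelist*.
The adjunct-island constraint bars QR out of an adverbial clause.
Hence only narrow scope for *each novelist* (under *an archivist*) survives.
(Only the surface reading survives: one fixed archivist with respect to all the relevant novelists.)

No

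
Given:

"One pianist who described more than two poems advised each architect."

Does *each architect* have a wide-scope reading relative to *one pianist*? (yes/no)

The relative clause *who described more than two poems* modifies *one pianist*, but *each architect* is not inside that relative clause — it is an argument of the matrix verb.
QR within a single clause is free, so the lower quantifier may take scope over the higher one.
So *each architect* > *one pianist* is among the available readings.

Yes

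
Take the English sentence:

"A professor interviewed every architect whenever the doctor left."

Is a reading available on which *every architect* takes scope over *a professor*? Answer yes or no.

*every architect* is a matrix argument; the adjunct is an island but the target quantifier is outside it.
Since no island is crossed, the inverse ordering is licensed alongside surface scope.
Both orderings are possible: *a professor* > *every architect* and *every architect* > *a professor*.

Yes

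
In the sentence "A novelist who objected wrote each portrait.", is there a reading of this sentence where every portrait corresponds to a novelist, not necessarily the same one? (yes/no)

Yes

The described interpretation is the *each portrait* > *a novelist* scoping.
*each portrait* sits in the matrix clause, not in the relative clause on *a novelist*.
No island intervenes, so both surface and inverse scope are derivable.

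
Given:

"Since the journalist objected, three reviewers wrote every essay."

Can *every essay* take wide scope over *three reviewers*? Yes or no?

Yes

Neither queried DP is inside the adjunct, so the adjunct-island constraint does not apply.
No island intervenes, so both surface and inverse scope are derivable.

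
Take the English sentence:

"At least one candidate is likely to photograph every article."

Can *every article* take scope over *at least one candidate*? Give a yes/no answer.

Yes

*every article* is the object of the infinitival complement of a raising predicate; raising infinitives are transparent for QR, so the two DPs are in effect clausemates.
No island intervenes, so both surface and inverse scope are derivable.
Both orderings are possible: *at least one candidate* > *every article* and *every article* > *at least one candidate*.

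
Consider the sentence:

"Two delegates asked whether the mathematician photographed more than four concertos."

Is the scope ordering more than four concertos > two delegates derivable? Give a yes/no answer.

No

The target quantifier *more than four concertos* is part of the embedded question *whether the mathematician photographed more than four concertos*.
An indirect question is a wh-island; the filled [Spec,CP] blocks QR across the CP edge.
So *more than four concertos* cannot raise to a position above *two delegates*.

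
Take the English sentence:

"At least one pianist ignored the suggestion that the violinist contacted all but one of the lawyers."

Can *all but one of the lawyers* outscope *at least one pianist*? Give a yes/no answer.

No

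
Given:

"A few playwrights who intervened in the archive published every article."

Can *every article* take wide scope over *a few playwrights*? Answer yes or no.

Yes

Although the sentence contains a relative clause (*who intervened in the archive*), *every article* is outside it, in the matrix VP.
Ordinary QR to a clause-peripheral position gives the wide-scope LF for the lower DP.
So *every article* > *a few playwrights* is among the available readings.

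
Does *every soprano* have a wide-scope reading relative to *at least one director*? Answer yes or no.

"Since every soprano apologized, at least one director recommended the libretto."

*every soprano* occurs within the adjunct clause *since every soprano apologized*.
The adjunct-island constraint bars QR out of an adverbial clause.
There is no licit LF on which *every soprano* c-commands *at least one director*.

No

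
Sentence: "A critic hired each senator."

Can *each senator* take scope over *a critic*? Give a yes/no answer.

Yes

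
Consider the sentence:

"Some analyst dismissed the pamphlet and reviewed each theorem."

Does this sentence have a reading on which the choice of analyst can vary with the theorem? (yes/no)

No

The described interpretation is the *each theorem* > *some analyst* scoping.
The DP *each theorem* is contained in one conjunct of the coordinate structure (*reviewed each theorem*).
The Coordinate Structure Constraint blocks movement (including QR) out of a single conjunct.
Hence only narrow scope for *each theorem* (under *some analyst*) survives.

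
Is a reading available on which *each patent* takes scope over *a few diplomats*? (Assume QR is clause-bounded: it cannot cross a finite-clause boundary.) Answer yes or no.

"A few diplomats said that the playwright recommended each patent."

*each patent* occurs within the finite complement clause *that the playwright recommended each patent*.
Finite CP is the ceiling for QR here, by assumption.
So *each patent* cannot raise to a position above *a few diplomats*.

No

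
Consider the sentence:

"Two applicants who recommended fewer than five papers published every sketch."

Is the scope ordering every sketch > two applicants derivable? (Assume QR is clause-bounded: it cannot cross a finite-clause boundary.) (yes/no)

*every sketch* sits in the matrix clause, not in the relative clause on *two applicants*.
With no island boundary between them, the object can take inverse scope over the subject via ordinary QR within the clause.
The sentence is scopally ambiguous between *two applicants* > *every sketch* and *every sketch* > *two applicants*.

Yes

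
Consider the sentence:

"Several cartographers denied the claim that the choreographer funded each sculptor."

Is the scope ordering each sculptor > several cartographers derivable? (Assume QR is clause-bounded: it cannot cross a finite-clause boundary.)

No

*each sculptor* occurs within the complex NP *the claim that the choreographer funded each sculptor*.
The Complex NP Constraint bars QR out of the complement clause of a noun.
There is no licit LF on which *each sculptor* c-commands *several cartographers*.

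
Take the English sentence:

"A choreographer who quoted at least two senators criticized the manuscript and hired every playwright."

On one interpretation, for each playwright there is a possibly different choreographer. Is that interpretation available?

No

This is the *every playwright* > *a choreographer* reading.
*every playwright* sits inside one conjunct of the coordinate structure (*hired every playwright*).
Coordinate structures are islands for non-across-the-board movement, QR included.
Hence only narrow scope for *every playwright* (under *a choreographer*) survives.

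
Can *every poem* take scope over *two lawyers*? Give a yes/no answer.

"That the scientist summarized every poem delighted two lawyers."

No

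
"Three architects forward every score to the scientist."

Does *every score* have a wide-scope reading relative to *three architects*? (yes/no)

Yes

*every score* and *three architects* are in the same minimal clause.
Nothing blocks QR of the lower DP to a position above the higher one, so inverse scope is available.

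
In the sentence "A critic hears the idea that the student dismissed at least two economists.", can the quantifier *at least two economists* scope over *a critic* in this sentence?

The target quantifier *at least two economists* is part of the complex NP *the idea that the student dismissed at least two economists*.
The Complex NP Constraint bars QR out of the complement clause of a noun.
There is no licit LF on which *at least two economists* c-commands *a critic*.
(Only the surface reading survives: one fixed critic with respect to all the relevant economists.)

No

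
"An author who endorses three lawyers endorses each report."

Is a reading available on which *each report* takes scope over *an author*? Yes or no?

Yes

The RC *who endorses three lawyers* is an island, but *each report* is not inside it — it is the matrix object, a clausemate of *an author*.
Clause-internal QR can adjoin the lower DP above the subject, yielding the inverse reading.
So *each report* > *an author* is among the available readings.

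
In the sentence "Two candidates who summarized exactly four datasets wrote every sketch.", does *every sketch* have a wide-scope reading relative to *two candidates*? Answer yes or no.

The RC *who summarized exactly four datasets* is an island, but *every sketch* is not inside it — it is the matrix object, a clausemate of *two candidates*.
Nothing blocks QR of the lower DP to a position above the higher one, so inverse scope is available.

Yes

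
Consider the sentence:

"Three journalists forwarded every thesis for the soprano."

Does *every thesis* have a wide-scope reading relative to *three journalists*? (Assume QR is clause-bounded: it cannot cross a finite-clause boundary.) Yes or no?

Yes

Both DPs are arguments of the same predicate; there is no clause or island boundary between them.
With no island boundary between them, the object can take inverse scope over the subject via ordinary QR within the clause.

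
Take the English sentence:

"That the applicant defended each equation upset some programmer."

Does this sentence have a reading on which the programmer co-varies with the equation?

This is the *each equation* > *some programmer* reading.
Structurally, *each equation* is inside the sentential subject *that the applicant defended each equation*.
Clausal subjects are scope islands; QR from inside the subject into the matrix is barred.
There is no licit LF on which *each equation* c-commands *some programmer*.

No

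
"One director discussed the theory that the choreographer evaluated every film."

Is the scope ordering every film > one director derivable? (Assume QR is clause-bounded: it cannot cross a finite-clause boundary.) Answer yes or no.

No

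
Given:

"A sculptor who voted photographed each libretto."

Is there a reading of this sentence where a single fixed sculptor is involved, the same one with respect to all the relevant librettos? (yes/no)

Yes

This is the *a sculptor* > *each libretto* reading.
That is the surface-scope ordering, which is always one of the available readings — island constraints only ever restrict inverse scope.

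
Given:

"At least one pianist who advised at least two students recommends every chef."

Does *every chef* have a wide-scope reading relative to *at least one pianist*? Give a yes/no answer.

The RC *who advised at least two students* is an island, but *every chef* is not inside it — it is the matrix object, a clausemate of *at least one pianist*.
Since no island is crossed, the inverse ordering is licensed alongside surface scope.

Yes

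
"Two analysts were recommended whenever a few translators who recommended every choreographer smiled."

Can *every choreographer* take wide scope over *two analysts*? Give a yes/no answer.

The DP *every choreographer* is contained in the relative clause *who recommended every choreographer*, which is itself inside the adjunct *whenever a few translators who recommended every choreographer smiled*.
The quantifier would have to escape first the RC and then the adjunct — two independent island violations.
So the wide-scope reading for *every choreographer* is blocked.

No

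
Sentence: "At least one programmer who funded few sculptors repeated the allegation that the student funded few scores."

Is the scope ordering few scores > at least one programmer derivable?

Structurally, *few scores* is inside the complex NP *the allegation that the student funded few scores*.
Noun-complement clauses are scope islands (the Complex NP Constraint): a quantifier inside one cannot scope into the matrix.
The inverse ordering *few scores* > *at least one programmer* is therefore underivable.

No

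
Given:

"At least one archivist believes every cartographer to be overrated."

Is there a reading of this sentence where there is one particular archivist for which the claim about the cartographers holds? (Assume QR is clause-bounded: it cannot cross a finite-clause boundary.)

Yes

The described interpretation is the *at least one archivist* > *every cartographer* scoping.
Nothing needs to raise for *at least one archivist* > *every cartographer*, so no island constraint is at stake.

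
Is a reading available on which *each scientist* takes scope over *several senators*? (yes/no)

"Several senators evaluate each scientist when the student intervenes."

The adjunct island is irrelevant here — *each scientist* and *several senators* are both in the matrix clause.
Ordinary QR to a clause-peripheral position gives the wide-scope LF for the lower DP.

Yes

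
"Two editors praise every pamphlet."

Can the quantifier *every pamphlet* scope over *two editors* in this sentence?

Yes

*two editors* and *every pamphlet* are co-arguments of the matrix verb, with nothing but a clause-internal boundary between them.
With no island boundary between them, the object can take inverse scope over the subject via ordinary QR within the clause.
So *every pamphlet* > *two editors* is among the available readings.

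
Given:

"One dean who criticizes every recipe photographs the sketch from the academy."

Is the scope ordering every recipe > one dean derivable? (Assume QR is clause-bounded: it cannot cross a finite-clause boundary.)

No

*every recipe* occurs within the relative clause *who criticizes every recipe*.
A relative clause is a scope island — quantifier raising cannot cross its boundary.
So the wide-scope reading for *every recipe* is blocked.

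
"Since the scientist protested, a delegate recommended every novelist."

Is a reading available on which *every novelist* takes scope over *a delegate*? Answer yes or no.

The adjunct clause does not contain *every novelist*, which is the matrix object.
Clause-internal QR can adjoin the lower DP above the subject, yielding the inverse reading.

Yes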